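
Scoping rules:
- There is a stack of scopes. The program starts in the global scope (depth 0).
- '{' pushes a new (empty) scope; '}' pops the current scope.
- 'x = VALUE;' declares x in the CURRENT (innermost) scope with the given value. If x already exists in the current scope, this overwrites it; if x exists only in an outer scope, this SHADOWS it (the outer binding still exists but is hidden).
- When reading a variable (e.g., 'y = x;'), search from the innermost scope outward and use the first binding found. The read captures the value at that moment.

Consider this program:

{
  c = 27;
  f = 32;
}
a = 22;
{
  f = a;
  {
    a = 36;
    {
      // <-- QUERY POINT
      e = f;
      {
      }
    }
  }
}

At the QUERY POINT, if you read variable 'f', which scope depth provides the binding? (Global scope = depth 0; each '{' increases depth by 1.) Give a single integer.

Answer: 1

Derivation:
Step 1: enter scope (depth=1)
Step 2: declare c=27 at depth 1
Step 3: declare f=32 at depth 1
Step 4: exit scope (depth=0)
Step 5: declare a=22 at depth 0
Step 6: enter scope (depth=1)
Step 7: declare f=(read a)=22 at depth 1
Step 8: enter scope (depth=2)
Step 9: declare a=36 at depth 2
Step 10: enter scope (depth=3)
Visible at query point: a=36 f=22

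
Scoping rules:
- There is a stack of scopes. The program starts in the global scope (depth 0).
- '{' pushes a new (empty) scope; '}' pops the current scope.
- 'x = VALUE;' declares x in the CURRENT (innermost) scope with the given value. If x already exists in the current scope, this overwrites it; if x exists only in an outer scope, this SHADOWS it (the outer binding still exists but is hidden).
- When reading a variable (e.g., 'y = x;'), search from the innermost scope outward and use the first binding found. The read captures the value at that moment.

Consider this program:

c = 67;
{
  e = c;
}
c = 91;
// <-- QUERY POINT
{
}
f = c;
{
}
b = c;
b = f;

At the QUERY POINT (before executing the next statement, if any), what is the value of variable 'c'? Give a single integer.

Step 1: declare c=67 at depth 0
Step 2: enter scope (depth=1)
Step 3: declare e=(read c)=67 at depth 1
Step 4: exit scope (depth=0)
Step 5: declare c=91 at depth 0
Visible at query point: c=91

Answer: 91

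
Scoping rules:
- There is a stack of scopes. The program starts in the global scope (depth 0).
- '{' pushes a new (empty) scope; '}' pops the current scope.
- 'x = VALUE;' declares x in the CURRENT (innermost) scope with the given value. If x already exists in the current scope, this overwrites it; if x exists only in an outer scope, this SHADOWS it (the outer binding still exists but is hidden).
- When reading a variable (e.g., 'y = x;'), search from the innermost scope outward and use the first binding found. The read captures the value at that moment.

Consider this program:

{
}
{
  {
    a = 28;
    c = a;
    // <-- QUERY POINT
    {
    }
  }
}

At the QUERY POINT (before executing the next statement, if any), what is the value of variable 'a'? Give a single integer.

Step 1: enter scope (depth=1)
Step 2: exit scope (depth=0)
Step 3: enter scope (depth=1)
Step 4: enter scope (depth=2)
Step 5: declare a=28 at depth 2
Step 6: declare c=(read a)=28 at depth 2
Visible at query point: a=28 c=28

Answer: 28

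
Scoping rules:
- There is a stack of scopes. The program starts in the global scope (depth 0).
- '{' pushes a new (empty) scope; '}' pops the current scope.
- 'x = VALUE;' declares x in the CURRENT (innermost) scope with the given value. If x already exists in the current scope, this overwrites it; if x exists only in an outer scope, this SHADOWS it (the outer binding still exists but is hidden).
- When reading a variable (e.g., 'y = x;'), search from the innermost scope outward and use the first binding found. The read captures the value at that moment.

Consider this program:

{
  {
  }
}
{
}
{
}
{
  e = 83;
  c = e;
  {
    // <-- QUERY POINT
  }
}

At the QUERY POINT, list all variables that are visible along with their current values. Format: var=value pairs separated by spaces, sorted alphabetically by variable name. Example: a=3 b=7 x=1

Answer: c=83 e=83

Derivation:
Step 1: enter scope (depth=1)
Step 2: enter scope (depth=2)
Step 3: exit scope (depth=1)
Step 4: exit scope (depth=0)
Step 5: enter scope (depth=1)
Step 6: exit scope (depth=0)
Step 7: enter scope (depth=1)
Step 8: exit scope (depth=0)
Step 9: enter scope (depth=1)
Step 10: declare e=83 at depth 1
Step 11: declare c=(read e)=83 at depth 1
Step 12: enter scope (depth=2)
Visible at query point: c=83 e=83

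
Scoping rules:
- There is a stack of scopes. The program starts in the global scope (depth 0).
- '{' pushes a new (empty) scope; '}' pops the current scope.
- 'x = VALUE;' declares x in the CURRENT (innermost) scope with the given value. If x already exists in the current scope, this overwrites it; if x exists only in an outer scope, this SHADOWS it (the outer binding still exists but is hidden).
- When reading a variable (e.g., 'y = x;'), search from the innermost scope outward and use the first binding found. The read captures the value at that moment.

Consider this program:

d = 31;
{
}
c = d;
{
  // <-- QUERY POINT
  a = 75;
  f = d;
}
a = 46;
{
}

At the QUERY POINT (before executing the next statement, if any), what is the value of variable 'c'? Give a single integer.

Answer: 31

Derivation:
Step 1: declare d=31 at depth 0
Step 2: enter scope (depth=1)
Step 3: exit scope (depth=0)
Step 4: declare c=(read d)=31 at depth 0
Step 5: enter scope (depth=1)
Visible at query point: c=31 d=31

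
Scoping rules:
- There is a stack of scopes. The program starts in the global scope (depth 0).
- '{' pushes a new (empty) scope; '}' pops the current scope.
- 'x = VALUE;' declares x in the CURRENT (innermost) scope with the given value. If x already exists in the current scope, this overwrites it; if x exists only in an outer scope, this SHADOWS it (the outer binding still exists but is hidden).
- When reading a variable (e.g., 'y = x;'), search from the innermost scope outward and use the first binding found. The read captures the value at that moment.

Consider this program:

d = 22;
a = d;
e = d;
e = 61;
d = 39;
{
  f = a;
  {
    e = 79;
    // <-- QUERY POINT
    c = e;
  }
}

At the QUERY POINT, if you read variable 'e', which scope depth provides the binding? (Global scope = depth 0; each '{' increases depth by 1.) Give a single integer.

Step 1: declare d=22 at depth 0
Step 2: declare a=(read d)=22 at depth 0
Step 3: declare e=(read d)=22 at depth 0
Step 4: declare e=61 at depth 0
Step 5: declare d=39 at depth 0
Step 6: enter scope (depth=1)
Step 7: declare f=(read a)=22 at depth 1
Step 8: enter scope (depth=2)
Step 9: declare e=79 at depth 2
Visible at query point: a=22 d=39 e=79 f=22

Answer: 2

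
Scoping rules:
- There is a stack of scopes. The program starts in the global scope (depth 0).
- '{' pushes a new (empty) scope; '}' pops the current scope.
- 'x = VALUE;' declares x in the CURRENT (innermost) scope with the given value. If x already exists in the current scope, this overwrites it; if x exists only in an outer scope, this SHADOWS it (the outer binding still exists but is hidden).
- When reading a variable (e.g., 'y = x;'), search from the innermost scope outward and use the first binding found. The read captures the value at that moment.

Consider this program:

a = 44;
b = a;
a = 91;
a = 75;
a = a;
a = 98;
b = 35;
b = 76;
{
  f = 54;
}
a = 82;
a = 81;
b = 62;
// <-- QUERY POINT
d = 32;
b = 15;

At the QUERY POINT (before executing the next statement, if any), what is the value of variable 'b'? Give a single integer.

Step 1: declare a=44 at depth 0
Step 2: declare b=(read a)=44 at depth 0
Step 3: declare a=91 at depth 0
Step 4: declare a=75 at depth 0
Step 5: declare a=(read a)=75 at depth 0
Step 6: declare a=98 at depth 0
Step 7: declare b=35 at depth 0
Step 8: declare b=76 at depth 0
Step 9: enter scope (depth=1)
Step 10: declare f=54 at depth 1
Step 11: exit scope (depth=0)
Step 12: declare a=82 at depth 0
Step 13: declare a=81 at depth 0
Step 14: declare b=62 at depth 0
Visible at query point: a=81 b=62

Answer: 62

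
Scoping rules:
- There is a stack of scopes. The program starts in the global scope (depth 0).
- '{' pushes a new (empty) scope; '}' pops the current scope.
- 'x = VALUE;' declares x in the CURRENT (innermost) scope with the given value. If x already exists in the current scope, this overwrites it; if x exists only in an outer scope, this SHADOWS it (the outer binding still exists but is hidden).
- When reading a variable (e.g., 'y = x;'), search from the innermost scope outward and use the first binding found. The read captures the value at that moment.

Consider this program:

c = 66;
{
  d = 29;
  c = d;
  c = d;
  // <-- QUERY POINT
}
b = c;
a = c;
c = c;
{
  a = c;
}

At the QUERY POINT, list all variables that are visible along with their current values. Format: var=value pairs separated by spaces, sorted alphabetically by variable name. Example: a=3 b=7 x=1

Step 1: declare c=66 at depth 0
Step 2: enter scope (depth=1)
Step 3: declare d=29 at depth 1
Step 4: declare c=(read d)=29 at depth 1
Step 5: declare c=(read d)=29 at depth 1
Visible at query point: c=29 d=29

Answer: c=29 d=29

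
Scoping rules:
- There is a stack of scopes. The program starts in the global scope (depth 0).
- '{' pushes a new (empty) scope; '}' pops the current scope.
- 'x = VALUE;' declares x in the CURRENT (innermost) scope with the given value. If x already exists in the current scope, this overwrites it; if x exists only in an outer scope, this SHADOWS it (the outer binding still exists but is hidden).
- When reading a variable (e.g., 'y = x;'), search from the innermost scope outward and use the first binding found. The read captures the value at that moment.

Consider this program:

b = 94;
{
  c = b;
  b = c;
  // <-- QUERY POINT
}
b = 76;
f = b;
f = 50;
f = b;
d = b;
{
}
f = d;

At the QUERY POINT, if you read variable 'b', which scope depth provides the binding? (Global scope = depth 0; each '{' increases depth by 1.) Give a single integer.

Answer: 1

Derivation:
Step 1: declare b=94 at depth 0
Step 2: enter scope (depth=1)
Step 3: declare c=(read b)=94 at depth 1
Step 4: declare b=(read c)=94 at depth 1
Visible at query point: b=94 c=94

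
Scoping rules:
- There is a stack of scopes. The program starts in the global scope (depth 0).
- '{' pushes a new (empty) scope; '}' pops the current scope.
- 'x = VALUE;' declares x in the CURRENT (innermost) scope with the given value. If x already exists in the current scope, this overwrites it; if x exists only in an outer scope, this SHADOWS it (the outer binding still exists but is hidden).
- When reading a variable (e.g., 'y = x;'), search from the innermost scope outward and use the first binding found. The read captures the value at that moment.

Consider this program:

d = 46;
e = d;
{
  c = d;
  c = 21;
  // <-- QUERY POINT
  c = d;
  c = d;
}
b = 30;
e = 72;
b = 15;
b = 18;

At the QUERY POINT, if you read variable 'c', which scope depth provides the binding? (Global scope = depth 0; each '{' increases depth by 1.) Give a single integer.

Step 1: declare d=46 at depth 0
Step 2: declare e=(read d)=46 at depth 0
Step 3: enter scope (depth=1)
Step 4: declare c=(read d)=46 at depth 1
Step 5: declare c=21 at depth 1
Visible at query point: c=21 d=46 e=46

Answer: 1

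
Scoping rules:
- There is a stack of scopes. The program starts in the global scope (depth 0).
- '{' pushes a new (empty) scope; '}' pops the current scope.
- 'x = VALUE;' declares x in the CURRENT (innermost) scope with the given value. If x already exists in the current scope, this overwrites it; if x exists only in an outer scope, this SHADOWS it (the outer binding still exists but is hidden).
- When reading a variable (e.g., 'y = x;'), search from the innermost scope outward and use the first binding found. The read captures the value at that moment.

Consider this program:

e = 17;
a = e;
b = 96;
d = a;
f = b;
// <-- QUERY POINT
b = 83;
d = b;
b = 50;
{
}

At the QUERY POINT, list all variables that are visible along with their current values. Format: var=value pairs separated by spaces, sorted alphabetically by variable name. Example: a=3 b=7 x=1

Answer: a=17 b=96 d=17 e=17 f=96

Derivation:
Step 1: declare e=17 at depth 0
Step 2: declare a=(read e)=17 at depth 0
Step 3: declare b=96 at depth 0
Step 4: declare d=(read a)=17 at depth 0
Step 5: declare f=(read b)=96 at depth 0
Visible at query point: a=17 b=96 d=17 e=17 f=96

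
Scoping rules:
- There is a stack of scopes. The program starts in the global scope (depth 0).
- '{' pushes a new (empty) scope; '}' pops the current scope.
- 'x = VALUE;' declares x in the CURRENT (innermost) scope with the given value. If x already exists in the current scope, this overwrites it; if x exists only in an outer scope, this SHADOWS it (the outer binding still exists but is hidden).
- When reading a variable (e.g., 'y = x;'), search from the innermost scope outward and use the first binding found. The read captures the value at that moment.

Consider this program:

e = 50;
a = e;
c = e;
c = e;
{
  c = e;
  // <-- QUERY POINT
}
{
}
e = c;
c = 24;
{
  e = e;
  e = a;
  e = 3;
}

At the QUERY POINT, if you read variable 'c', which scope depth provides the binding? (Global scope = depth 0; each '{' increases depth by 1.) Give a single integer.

Step 1: declare e=50 at depth 0
Step 2: declare a=(read e)=50 at depth 0
Step 3: declare c=(read e)=50 at depth 0
Step 4: declare c=(read e)=50 at depth 0
Step 5: enter scope (depth=1)
Step 6: declare c=(read e)=50 at depth 1
Visible at query point: a=50 c=50 e=50

Answer: 1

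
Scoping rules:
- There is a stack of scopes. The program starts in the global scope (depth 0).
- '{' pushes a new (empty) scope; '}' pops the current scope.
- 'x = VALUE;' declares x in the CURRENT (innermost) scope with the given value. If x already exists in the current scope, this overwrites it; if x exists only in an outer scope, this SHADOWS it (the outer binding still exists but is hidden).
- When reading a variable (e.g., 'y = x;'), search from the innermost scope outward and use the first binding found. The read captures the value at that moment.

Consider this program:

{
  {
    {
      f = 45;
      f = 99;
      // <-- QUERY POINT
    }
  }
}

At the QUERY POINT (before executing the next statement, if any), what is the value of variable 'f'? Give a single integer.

Answer: 99

Derivation:
Step 1: enter scope (depth=1)
Step 2: enter scope (depth=2)
Step 3: enter scope (depth=3)
Step 4: declare f=45 at depth 3
Step 5: declare f=99 at depth 3
Visible at query point: f=99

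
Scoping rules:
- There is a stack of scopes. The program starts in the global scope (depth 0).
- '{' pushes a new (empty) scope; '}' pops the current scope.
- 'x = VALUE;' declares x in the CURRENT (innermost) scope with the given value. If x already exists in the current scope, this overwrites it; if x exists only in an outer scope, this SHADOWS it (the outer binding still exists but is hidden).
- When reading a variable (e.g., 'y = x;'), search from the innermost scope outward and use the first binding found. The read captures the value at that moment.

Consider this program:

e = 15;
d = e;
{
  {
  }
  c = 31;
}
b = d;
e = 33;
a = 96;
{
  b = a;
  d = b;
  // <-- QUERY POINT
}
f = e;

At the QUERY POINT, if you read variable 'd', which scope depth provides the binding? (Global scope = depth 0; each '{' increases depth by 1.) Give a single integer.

Step 1: declare e=15 at depth 0
Step 2: declare d=(read e)=15 at depth 0
Step 3: enter scope (depth=1)
Step 4: enter scope (depth=2)
Step 5: exit scope (depth=1)
Step 6: declare c=31 at depth 1
Step 7: exit scope (depth=0)
Step 8: declare b=(read d)=15 at depth 0
Step 9: declare e=33 at depth 0
Step 10: declare a=96 at depth 0
Step 11: enter scope (depth=1)
Step 12: declare b=(read a)=96 at depth 1
Step 13: declare d=(read b)=96 at depth 1
Visible at query point: a=96 b=96 d=96 e=33

Answer: 1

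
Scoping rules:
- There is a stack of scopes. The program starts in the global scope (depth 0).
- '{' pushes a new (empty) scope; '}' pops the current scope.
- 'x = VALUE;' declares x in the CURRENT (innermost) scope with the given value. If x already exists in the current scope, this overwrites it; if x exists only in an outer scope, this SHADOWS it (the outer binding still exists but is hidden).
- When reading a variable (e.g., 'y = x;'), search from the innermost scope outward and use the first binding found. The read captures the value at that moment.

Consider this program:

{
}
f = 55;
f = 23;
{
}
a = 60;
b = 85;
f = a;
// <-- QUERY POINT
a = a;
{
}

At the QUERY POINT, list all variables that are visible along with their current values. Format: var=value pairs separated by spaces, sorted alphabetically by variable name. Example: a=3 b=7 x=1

Step 1: enter scope (depth=1)
Step 2: exit scope (depth=0)
Step 3: declare f=55 at depth 0
Step 4: declare f=23 at depth 0
Step 5: enter scope (depth=1)
Step 6: exit scope (depth=0)
Step 7: declare a=60 at depth 0
Step 8: declare b=85 at depth 0
Step 9: declare f=(read a)=60 at depth 0
Visible at query point: a=60 b=85 f=60

Answer: a=60 b=85 f=60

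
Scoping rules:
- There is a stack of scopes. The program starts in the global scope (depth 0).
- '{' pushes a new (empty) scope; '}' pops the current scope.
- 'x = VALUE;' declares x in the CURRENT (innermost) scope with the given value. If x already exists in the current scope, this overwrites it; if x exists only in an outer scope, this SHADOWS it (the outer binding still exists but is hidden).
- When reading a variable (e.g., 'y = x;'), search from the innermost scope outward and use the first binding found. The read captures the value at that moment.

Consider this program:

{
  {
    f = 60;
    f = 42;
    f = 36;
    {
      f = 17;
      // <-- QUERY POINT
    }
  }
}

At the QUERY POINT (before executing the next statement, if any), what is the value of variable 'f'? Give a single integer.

Answer: 17

Derivation:
Step 1: enter scope (depth=1)
Step 2: enter scope (depth=2)
Step 3: declare f=60 at depth 2
Step 4: declare f=42 at depth 2
Step 5: declare f=36 at depth 2
Step 6: enter scope (depth=3)
Step 7: declare f=17 at depth 3
Visible at query point: f=17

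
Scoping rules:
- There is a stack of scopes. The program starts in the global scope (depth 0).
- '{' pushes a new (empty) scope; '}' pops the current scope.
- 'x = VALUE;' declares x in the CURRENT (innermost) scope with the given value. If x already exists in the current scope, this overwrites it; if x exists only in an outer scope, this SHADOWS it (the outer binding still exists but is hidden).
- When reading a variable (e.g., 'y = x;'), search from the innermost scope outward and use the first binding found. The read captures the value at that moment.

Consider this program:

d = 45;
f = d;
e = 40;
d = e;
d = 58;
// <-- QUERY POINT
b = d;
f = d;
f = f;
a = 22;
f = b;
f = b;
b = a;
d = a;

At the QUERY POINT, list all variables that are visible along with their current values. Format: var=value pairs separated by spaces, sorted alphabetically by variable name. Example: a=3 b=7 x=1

Step 1: declare d=45 at depth 0
Step 2: declare f=(read d)=45 at depth 0
Step 3: declare e=40 at depth 0
Step 4: declare d=(read e)=40 at depth 0
Step 5: declare d=58 at depth 0
Visible at query point: d=58 e=40 f=45

Answer: d=58 e=40 f=45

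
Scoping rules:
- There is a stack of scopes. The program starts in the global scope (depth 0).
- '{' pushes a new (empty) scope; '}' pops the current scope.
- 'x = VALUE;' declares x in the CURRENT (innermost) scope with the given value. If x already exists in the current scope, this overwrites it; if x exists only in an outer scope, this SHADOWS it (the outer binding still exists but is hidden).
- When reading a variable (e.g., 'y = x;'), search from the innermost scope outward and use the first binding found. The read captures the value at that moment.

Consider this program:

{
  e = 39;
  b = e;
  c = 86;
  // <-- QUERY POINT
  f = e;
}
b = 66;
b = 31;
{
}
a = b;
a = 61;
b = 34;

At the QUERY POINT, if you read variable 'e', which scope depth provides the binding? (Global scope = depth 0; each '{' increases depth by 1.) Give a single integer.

Step 1: enter scope (depth=1)
Step 2: declare e=39 at depth 1
Step 3: declare b=(read e)=39 at depth 1
Step 4: declare c=86 at depth 1
Visible at query point: b=39 c=86 e=39

Answer: 1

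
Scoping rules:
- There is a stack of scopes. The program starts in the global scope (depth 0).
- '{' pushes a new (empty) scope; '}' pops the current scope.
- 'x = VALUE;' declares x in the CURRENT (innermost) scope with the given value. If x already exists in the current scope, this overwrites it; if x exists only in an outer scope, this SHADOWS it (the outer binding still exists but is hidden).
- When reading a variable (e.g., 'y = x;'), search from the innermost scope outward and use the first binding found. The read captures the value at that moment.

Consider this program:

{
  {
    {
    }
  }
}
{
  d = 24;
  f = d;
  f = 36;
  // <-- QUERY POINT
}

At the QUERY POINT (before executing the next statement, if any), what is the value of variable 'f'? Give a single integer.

Step 1: enter scope (depth=1)
Step 2: enter scope (depth=2)
Step 3: enter scope (depth=3)
Step 4: exit scope (depth=2)
Step 5: exit scope (depth=1)
Step 6: exit scope (depth=0)
Step 7: enter scope (depth=1)
Step 8: declare d=24 at depth 1
Step 9: declare f=(read d)=24 at depth 1
Step 10: declare f=36 at depth 1
Visible at query point: d=24 f=36

Answer: 36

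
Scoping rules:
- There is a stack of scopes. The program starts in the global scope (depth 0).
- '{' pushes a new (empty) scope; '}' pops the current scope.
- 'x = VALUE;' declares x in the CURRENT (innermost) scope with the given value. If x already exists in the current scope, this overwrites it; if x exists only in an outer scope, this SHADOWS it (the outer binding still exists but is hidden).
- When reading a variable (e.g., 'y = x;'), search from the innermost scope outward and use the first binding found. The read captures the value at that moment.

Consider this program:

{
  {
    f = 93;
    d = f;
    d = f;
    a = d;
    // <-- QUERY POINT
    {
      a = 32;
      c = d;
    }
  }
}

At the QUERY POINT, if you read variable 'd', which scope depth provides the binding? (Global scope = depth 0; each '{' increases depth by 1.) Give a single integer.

Step 1: enter scope (depth=1)
Step 2: enter scope (depth=2)
Step 3: declare f=93 at depth 2
Step 4: declare d=(read f)=93 at depth 2
Step 5: declare d=(read f)=93 at depth 2
Step 6: declare a=(read d)=93 at depth 2
Visible at query point: a=93 d=93 f=93

Answer: 2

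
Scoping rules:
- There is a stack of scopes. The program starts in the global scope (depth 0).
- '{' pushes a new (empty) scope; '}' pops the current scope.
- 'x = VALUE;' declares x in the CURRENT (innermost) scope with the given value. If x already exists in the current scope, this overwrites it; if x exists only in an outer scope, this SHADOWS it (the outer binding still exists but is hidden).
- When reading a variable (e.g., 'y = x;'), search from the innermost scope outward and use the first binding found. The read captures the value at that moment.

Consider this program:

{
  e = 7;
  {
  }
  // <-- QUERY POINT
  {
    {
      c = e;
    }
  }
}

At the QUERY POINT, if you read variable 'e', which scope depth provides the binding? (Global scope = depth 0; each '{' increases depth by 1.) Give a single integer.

Answer: 1

Derivation:
Step 1: enter scope (depth=1)
Step 2: declare e=7 at depth 1
Step 3: enter scope (depth=2)
Step 4: exit scope (depth=1)
Visible at query point: e=7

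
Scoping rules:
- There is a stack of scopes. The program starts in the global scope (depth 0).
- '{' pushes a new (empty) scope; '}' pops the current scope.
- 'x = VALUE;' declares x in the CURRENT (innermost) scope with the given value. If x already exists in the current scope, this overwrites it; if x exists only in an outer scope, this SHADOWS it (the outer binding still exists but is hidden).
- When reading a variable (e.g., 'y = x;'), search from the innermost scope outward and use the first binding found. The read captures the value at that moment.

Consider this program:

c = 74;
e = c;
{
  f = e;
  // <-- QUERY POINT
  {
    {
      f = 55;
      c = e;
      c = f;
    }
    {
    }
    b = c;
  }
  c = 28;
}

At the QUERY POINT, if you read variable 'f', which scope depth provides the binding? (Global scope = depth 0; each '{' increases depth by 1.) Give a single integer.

Answer: 1

Derivation:
Step 1: declare c=74 at depth 0
Step 2: declare e=(read c)=74 at depth 0
Step 3: enter scope (depth=1)
Step 4: declare f=(read e)=74 at depth 1
Visible at query point: c=74 e=74 f=74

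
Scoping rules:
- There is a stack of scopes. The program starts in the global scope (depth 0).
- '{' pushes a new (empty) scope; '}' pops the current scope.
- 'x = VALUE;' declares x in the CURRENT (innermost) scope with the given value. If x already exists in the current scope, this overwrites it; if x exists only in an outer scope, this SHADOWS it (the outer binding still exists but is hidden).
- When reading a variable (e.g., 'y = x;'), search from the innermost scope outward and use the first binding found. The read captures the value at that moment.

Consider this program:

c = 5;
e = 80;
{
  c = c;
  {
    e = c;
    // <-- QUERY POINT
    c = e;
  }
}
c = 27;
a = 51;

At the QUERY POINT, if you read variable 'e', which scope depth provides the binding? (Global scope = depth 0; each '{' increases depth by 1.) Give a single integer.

Step 1: declare c=5 at depth 0
Step 2: declare e=80 at depth 0
Step 3: enter scope (depth=1)
Step 4: declare c=(read c)=5 at depth 1
Step 5: enter scope (depth=2)
Step 6: declare e=(read c)=5 at depth 2
Visible at query point: c=5 e=5

Answer: 2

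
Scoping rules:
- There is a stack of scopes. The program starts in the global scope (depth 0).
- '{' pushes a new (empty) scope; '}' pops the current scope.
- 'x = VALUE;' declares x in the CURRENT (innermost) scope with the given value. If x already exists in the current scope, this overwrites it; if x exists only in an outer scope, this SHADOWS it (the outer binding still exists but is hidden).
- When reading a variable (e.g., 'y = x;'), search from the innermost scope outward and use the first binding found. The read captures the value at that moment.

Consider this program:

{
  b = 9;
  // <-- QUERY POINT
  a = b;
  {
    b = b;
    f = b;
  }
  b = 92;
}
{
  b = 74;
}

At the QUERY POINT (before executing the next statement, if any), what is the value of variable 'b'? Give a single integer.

Step 1: enter scope (depth=1)
Step 2: declare b=9 at depth 1
Visible at query point: b=9

Answer: 9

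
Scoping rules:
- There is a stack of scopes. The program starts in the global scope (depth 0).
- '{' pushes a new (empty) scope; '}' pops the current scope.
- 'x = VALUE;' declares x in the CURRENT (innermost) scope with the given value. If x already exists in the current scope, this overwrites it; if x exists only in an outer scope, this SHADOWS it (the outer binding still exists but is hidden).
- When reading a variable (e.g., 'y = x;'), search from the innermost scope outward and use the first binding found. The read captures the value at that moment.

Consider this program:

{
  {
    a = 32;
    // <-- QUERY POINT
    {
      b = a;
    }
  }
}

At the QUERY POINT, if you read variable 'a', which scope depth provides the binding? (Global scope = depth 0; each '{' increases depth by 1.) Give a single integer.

Step 1: enter scope (depth=1)
Step 2: enter scope (depth=2)
Step 3: declare a=32 at depth 2
Visible at query point: a=32

Answer: 2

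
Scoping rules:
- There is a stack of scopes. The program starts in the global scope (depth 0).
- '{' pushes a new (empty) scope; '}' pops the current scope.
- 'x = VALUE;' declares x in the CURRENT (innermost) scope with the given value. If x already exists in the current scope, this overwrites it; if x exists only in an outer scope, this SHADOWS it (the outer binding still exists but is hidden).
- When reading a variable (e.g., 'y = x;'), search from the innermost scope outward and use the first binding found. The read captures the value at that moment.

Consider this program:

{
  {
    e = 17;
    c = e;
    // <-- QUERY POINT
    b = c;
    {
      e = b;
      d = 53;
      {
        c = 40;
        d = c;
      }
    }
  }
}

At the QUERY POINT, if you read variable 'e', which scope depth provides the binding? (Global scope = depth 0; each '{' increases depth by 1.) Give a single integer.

Answer: 2

Derivation:
Step 1: enter scope (depth=1)
Step 2: enter scope (depth=2)
Step 3: declare e=17 at depth 2
Step 4: declare c=(read e)=17 at depth 2
Visible at query point: c=17 e=17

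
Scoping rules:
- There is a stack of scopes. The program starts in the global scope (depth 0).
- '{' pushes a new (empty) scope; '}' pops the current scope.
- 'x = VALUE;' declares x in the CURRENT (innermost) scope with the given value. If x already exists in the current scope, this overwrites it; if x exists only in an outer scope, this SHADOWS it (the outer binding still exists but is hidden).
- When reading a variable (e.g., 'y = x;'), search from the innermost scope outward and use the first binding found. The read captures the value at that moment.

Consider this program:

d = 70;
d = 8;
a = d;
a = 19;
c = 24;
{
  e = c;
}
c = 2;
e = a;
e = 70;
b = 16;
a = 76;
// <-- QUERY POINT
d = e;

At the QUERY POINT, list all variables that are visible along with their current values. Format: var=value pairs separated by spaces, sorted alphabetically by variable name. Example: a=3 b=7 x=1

Step 1: declare d=70 at depth 0
Step 2: declare d=8 at depth 0
Step 3: declare a=(read d)=8 at depth 0
Step 4: declare a=19 at depth 0
Step 5: declare c=24 at depth 0
Step 6: enter scope (depth=1)
Step 7: declare e=(read c)=24 at depth 1
Step 8: exit scope (depth=0)
Step 9: declare c=2 at depth 0
Step 10: declare e=(read a)=19 at depth 0
Step 11: declare e=70 at depth 0
Step 12: declare b=16 at depth 0
Step 13: declare a=76 at depth 0
Visible at query point: a=76 b=16 c=2 d=8 e=70

Answer: a=76 b=16 c=2 d=8 e=70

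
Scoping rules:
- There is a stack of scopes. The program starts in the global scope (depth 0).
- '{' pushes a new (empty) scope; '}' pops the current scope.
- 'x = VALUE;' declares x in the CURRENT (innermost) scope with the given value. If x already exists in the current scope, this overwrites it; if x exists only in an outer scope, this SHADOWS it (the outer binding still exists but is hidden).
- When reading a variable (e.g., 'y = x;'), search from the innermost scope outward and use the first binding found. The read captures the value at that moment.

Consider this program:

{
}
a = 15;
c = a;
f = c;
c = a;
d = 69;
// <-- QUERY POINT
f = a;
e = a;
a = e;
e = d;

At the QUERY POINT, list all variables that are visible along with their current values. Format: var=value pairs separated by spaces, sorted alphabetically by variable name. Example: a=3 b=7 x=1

Answer: a=15 c=15 d=69 f=15

Derivation:
Step 1: enter scope (depth=1)
Step 2: exit scope (depth=0)
Step 3: declare a=15 at depth 0
Step 4: declare c=(read a)=15 at depth 0
Step 5: declare f=(read c)=15 at depth 0
Step 6: declare c=(read a)=15 at depth 0
Step 7: declare d=69 at depth 0
Visible at query point: a=15 c=15 d=69 f=15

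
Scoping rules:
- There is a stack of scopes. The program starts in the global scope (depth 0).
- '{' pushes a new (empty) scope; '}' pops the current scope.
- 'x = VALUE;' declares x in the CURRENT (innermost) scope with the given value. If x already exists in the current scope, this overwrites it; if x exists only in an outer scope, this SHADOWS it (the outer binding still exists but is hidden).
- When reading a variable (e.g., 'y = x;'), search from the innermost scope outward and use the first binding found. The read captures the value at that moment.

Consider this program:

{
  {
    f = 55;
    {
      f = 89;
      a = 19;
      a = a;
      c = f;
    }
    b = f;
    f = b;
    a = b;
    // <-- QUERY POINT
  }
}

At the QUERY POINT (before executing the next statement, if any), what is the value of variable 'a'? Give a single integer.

Answer: 55

Derivation:
Step 1: enter scope (depth=1)
Step 2: enter scope (depth=2)
Step 3: declare f=55 at depth 2
Step 4: enter scope (depth=3)
Step 5: declare f=89 at depth 3
Step 6: declare a=19 at depth 3
Step 7: declare a=(read a)=19 at depth 3
Step 8: declare c=(read f)=89 at depth 3
Step 9: exit scope (depth=2)
Step 10: declare b=(read f)=55 at depth 2
Step 11: declare f=(read b)=55 at depth 2
Step 12: declare a=(read b)=55 at depth 2
Visible at query point: a=55 b=55 f=55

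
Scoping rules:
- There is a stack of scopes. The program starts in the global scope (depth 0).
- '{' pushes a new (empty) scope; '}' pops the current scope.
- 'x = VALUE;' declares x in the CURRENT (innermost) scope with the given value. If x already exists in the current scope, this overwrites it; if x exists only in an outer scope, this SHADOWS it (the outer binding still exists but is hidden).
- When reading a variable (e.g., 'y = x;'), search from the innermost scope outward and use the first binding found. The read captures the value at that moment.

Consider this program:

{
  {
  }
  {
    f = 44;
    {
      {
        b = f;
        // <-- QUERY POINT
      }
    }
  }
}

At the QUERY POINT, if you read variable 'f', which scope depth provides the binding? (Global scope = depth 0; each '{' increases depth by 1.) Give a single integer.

Step 1: enter scope (depth=1)
Step 2: enter scope (depth=2)
Step 3: exit scope (depth=1)
Step 4: enter scope (depth=2)
Step 5: declare f=44 at depth 2
Step 6: enter scope (depth=3)
Step 7: enter scope (depth=4)
Step 8: declare b=(read f)=44 at depth 4
Visible at query point: b=44 f=44

Answer: 2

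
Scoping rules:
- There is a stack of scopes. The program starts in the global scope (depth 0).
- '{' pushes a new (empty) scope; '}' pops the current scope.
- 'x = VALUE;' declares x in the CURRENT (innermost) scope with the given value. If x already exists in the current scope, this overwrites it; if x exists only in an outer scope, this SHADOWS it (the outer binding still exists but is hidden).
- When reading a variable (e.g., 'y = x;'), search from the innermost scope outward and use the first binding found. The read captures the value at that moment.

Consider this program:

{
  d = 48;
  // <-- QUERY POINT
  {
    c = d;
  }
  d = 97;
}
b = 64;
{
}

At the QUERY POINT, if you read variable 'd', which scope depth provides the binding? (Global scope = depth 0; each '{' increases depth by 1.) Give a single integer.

Step 1: enter scope (depth=1)
Step 2: declare d=48 at depth 1
Visible at query point: d=48

Answer: 1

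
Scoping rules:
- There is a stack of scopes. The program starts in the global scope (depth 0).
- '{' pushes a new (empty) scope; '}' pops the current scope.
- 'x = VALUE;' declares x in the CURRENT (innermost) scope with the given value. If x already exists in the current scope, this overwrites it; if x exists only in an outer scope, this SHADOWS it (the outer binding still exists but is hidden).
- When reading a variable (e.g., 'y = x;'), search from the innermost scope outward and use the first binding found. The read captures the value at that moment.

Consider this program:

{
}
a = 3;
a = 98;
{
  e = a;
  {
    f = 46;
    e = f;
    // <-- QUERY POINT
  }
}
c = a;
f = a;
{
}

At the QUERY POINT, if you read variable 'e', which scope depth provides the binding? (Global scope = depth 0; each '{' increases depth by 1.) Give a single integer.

Answer: 2

Derivation:
Step 1: enter scope (depth=1)
Step 2: exit scope (depth=0)
Step 3: declare a=3 at depth 0
Step 4: declare a=98 at depth 0
Step 5: enter scope (depth=1)
Step 6: declare e=(read a)=98 at depth 1
Step 7: enter scope (depth=2)
Step 8: declare f=46 at depth 2
Step 9: declare e=(read f)=46 at depth 2
Visible at query point: a=98 e=46 f=46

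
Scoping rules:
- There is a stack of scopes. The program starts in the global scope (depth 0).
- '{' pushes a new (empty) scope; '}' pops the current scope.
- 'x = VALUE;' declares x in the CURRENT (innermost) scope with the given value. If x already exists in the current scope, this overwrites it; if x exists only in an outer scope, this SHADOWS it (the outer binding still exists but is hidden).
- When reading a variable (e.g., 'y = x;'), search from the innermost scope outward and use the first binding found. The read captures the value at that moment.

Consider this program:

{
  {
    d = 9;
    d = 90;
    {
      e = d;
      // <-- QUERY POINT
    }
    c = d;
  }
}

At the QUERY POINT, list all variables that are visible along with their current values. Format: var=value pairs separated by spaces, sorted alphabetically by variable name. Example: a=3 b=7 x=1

Step 1: enter scope (depth=1)
Step 2: enter scope (depth=2)
Step 3: declare d=9 at depth 2
Step 4: declare d=90 at depth 2
Step 5: enter scope (depth=3)
Step 6: declare e=(read d)=90 at depth 3
Visible at query point: d=90 e=90

Answer: d=90 e=90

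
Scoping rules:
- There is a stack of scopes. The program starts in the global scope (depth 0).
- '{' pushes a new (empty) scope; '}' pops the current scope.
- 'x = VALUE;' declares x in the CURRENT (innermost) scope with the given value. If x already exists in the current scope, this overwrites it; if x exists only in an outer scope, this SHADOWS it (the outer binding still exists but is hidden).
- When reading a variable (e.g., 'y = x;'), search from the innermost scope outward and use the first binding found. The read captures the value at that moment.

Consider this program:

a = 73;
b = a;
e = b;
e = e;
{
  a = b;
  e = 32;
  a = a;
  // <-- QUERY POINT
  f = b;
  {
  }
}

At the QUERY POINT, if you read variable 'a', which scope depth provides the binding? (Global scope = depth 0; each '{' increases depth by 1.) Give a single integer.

Step 1: declare a=73 at depth 0
Step 2: declare b=(read a)=73 at depth 0
Step 3: declare e=(read b)=73 at depth 0
Step 4: declare e=(read e)=73 at depth 0
Step 5: enter scope (depth=1)
Step 6: declare a=(read b)=73 at depth 1
Step 7: declare e=32 at depth 1
Step 8: declare a=(read a)=73 at depth 1
Visible at query point: a=73 b=73 e=32

Answer: 1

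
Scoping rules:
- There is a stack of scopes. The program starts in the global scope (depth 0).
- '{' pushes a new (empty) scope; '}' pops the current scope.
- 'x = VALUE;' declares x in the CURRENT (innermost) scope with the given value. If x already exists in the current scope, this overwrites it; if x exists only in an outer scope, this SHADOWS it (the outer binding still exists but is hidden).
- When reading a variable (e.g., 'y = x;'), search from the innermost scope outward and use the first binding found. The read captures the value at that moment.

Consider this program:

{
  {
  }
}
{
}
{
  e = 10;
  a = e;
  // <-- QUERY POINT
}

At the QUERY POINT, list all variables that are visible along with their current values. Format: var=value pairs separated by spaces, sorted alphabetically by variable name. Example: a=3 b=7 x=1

Step 1: enter scope (depth=1)
Step 2: enter scope (depth=2)
Step 3: exit scope (depth=1)
Step 4: exit scope (depth=0)
Step 5: enter scope (depth=1)
Step 6: exit scope (depth=0)
Step 7: enter scope (depth=1)
Step 8: declare e=10 at depth 1
Step 9: declare a=(read e)=10 at depth 1
Visible at query point: a=10 e=10

Answer: a=10 e=10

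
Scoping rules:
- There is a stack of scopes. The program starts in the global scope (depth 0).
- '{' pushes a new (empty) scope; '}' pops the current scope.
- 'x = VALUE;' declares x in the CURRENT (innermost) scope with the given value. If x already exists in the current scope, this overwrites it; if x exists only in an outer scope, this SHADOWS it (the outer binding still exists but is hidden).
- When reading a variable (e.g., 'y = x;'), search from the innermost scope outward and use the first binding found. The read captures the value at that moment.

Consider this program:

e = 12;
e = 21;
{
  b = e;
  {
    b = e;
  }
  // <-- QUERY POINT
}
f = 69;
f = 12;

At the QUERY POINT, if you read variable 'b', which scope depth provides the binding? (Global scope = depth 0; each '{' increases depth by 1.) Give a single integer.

Answer: 1

Derivation:
Step 1: declare e=12 at depth 0
Step 2: declare e=21 at depth 0
Step 3: enter scope (depth=1)
Step 4: declare b=(read e)=21 at depth 1
Step 5: enter scope (depth=2)
Step 6: declare b=(read e)=21 at depth 2
Step 7: exit scope (depth=1)
Visible at query point: b=21 e=21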